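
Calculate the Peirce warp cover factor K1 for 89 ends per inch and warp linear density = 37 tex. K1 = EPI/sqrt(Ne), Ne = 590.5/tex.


Formula: K1 = EPI / sqrt(Ne), with Ne = 590.5 / tex_warp
Step 1: Ne = 590.5 / 37 = 15.959
Step 2: sqrt(Ne) = sqrt(15.959) = 3.9949
Step 3: K1 = 89 / 3.9949 = 22.3

22.3


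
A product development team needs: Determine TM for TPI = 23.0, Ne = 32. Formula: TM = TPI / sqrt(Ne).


Formula: TM = TPI / sqrt(Ne)
Step 1: sqrt(Ne) = sqrt(32) = 5.6569
Step 2: TM = 23.0 / 5.6569 = 4.07

4.07 TM


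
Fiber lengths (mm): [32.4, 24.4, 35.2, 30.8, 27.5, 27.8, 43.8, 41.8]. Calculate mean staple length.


Formula: Mean = sum of lengths / count
Sum = 32.4 + 24.4 + 35.2 + 30.8 + 27.5 + 27.8 + 43.8 + 41.8
Sum = 263.7 mm
Mean = 263.7 / 8 = 32.96 mm

32.96 mm


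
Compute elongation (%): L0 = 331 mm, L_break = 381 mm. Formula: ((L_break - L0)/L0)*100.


Formula: Elongation (%) = ((L_break - L0) / L0) * 100
Step 1: Extension = 381 - 331 = 50 mm
Step 2: Elongation = (50 / 331) * 100
Step 3: Elongation = 0.151057 * 100 = 15.1057% ≈ 15.1%

15.1%


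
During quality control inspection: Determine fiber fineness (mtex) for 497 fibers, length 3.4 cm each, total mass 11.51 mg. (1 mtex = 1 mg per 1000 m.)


Formula: fineness (mtex) = mass (mg) / total length (km) = (mass_mg / total_length_m) * 1000
Step 1: Convert fiber length: 3.4 cm = 0.034 m
Step 2: Total fiber length = 497 * 0.034 = 16.898 m
Step 3: Linear density = 11.51 mg / 16.898 m = 0.6811 mg/m
Step 4: fineness = 0.6811 * 1000 = 681.1 mtex

681.1 mtex


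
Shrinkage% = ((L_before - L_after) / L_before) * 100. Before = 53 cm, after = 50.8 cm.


Formula: Shrinkage% = ((L_before - L_after) / L_before) * 100
Step 1: Shrinkage = 53 - 50.8 = 2.2 cm
Step 2: Shrinkage% = (2.2 / 53) * 100
Step 3: Shrinkage% = 0.041509 * 100 = 4.1509% ≈ 4.2%

4.2%


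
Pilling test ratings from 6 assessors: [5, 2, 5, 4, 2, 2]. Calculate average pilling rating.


Formula: Mean = sum / count
Sum = 5 + 2 + 5 + 4 + 2 + 2 = 20
Mean = 20 / 6 = 3.3

3.3


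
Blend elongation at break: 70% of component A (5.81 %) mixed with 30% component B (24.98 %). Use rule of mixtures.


Formula: Blend property = (fraction_A * property_A) + (fraction_B * property_B)
Step 1: Contribution A = 70/100 * 5.81 % = 4.067 %
Step 2: Contribution B = 30/100 * 24.98 % = 7.494 %
Step 3: Blend elongation at break = 4.067 + 7.494 = 11.561 %

11.561 %


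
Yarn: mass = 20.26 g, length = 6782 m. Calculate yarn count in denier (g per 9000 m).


Formula: den = (mass_g / length_m) * 9000
Substituting: den = (20.26 / 6782) * 9000
Intermediate: 20.26 / 6782 = 0.00298732 g/m
den = 0.00298732 * 9000 = 26.9 denier

26.9 denier


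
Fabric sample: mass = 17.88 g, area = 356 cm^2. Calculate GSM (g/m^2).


Formula: GSM = mass_g / area_m2
Step 1: Convert area: 356 cm^2 = 356 / 10000 = 0.0356 m^2
Step 2: GSM = 17.88 g / 0.0356 m^2 = 502.2 g/m^2

502.2 g/m^2


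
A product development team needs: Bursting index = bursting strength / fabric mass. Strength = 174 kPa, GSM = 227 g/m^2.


Formula: Bursting Index = Bursting Strength / Fabric GSM
BI = 174 kPa / 227 g/m^2
BI = 0.767 kPa/(g/m^2)

0.767 kPa/(g/m^2)


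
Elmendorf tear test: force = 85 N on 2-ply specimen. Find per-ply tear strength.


Formula: Per-ply strength = Total force / Number of plies
Per-ply = 85 N / 2
Per-ply = 42.5 N

42.5 N


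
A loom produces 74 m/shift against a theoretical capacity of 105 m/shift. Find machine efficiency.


Formula: Efficiency% = (Actual output / Theoretical output) * 100
Efficiency% = (74 / 105) * 100
Efficiency% = 0.704762 * 100 = 70.4762% ≈ 70.5%

70.5%


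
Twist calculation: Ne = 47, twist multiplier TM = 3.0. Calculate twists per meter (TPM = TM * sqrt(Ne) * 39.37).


Formula: TPM = TM * sqrt(Ne) * 39.37
Step 1: sqrt(Ne) = sqrt(47) = 6.8557
Step 2: TM * sqrt(Ne) = 3.0 * 6.8557 = 20.5671
Step 3: TPM = 20.5671 * 39.37 = 810 twists/m

810 twists/m


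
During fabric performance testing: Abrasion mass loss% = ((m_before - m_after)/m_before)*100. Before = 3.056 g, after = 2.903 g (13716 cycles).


Formula: Mass loss% = ((m_before - m_after) / m_before) * 100
Step 1: Mass loss = 3.056 - 2.903 = 0.153 g
Step 2: Ratio = 0.153 / 3.056 = 0.0500654
Step 3: Mass loss% = 0.0500654 * 100 = 5.00654% ≈ 5.01%

5.01%


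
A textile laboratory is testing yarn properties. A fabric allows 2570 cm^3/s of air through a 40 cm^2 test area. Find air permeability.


Formula: Air Permeability = Airflow / Test Area
AP = 2570 cm^3/s / 40 cm^2
AP = 64.3 cm^3/s/cm^2

64.3 cm^3/s/cm^2


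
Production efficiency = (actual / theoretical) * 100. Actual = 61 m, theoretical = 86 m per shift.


Formula: Efficiency% = (Actual output / Theoretical output) * 100
Efficiency% = (61 / 86) * 100
Efficiency% = 0.709302 * 100 = 70.9302% ≈ 70.9%

70.9%


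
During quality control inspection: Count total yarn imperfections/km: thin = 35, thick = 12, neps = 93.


Formula: Total = thin places + thick places + neps
Total = 35 + 12 + 93
Total = 140 imperfections/km

140 imperfections/km


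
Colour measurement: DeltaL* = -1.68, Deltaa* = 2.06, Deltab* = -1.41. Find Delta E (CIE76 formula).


Formula: Delta E = sqrt(dL*^2 + da*^2 + db*^2)
Step 1: dL*^2 = (-1.68)^2 = 2.8224
Step 2: da*^2 = 2.06^2 = 4.2436
Step 3: db*^2 = (-1.41)^2 = 1.9881
Step 4: Sum = 2.8224 + 4.2436 + 1.9881 = 9.0541
Step 5: Delta E = sqrt(9.0541) = 3.01

3.01 Delta E


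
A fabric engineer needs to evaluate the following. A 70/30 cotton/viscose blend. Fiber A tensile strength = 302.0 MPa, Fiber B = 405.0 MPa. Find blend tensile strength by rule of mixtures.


Formula: Blend property = (fraction_A * property_A) + (fraction_B * property_B)
Step 1: Contribution A = 70/100 * 302.0 MPa = 211.4 MPa
Step 2: Contribution B = 30/100 * 405.0 MPa = 121.5 MPa
Step 3: Blend tensile strength = 211.4 + 121.5 = 332.9 MPa

332.9 MPa


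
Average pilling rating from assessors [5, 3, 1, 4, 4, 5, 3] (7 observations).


Formula: Mean = sum / count
Sum = 5 + 3 + 1 + 4 + 4 + 5 + 3 = 25
Mean = 25 / 7 = 3.6

3.6


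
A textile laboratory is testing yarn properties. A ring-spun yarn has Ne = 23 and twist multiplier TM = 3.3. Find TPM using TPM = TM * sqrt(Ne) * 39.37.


Formula: TPM = TM * sqrt(Ne) * 39.37
Step 1: sqrt(Ne) = sqrt(23) = 4.7958
Step 2: TM * sqrt(Ne) = 3.3 * 4.7958 = 15.8261
Step 3: TPM = 15.8261 * 39.37 = 623 twists/m

623 twists/m


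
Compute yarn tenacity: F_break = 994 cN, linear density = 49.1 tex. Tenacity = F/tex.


Formula: Tenacity = Breaking force / Linear density
Tenacity = 994 cN / 49.1 tex
Tenacity = 20.24 cN/tex

20.24 cN/tex


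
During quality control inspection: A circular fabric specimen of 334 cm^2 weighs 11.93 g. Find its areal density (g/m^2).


Formula: GSM = mass_g / area_m2
Step 1: Convert area: 334 cm^2 = 334 / 10000 = 0.0334 m^2
Step 2: GSM = 11.93 g / 0.0334 m^2 = 357.2 g/m^2

357.2 g/m^2


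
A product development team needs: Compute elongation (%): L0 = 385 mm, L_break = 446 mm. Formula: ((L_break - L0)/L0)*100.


Formula: Elongation (%) = ((L_break - L0) / L0) * 100
Step 1: Extension = 446 - 385 = 61 mm
Step 2: Elongation = (61 / 385) * 100
Step 3: Elongation = 0.158442 * 100 = 15.8442% ≈ 15.8%

15.8%


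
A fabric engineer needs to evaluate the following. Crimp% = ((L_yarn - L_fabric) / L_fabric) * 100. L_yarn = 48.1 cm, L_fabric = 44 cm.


Formula: Crimp% = ((L_yarn - L_fabric) / L_fabric) * 100
Step 1: Extension = 48.1 - 44 = 4.1 cm
Step 2: Crimp% = (4.1 / 44) * 100
Step 3: Crimp% = 0.093182 * 100 = 9.3182% ≈ 9.3%

9.3%


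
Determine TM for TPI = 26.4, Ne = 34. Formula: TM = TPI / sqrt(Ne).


Formula: TM = TPI / sqrt(Ne)
Step 1: sqrt(Ne) = sqrt(34) = 5.831
Step 2: TM = 26.4 / 5.831 = 4.53

4.53 TM


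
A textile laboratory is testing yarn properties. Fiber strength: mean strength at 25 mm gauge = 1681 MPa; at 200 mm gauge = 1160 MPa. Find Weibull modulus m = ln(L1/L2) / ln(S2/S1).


Formula: m = ln(L1/L2) / ln(S2/S1)
Step 1: ln(L1/L2) = ln(25/200) = -2.07944
Step 2: S2/S1 = 1160/1681 = 0.69007
Step 3: ln(S2/S1) = ln(0.69007) = -0.37096
Step 4: m = -2.07944 / -0.37096 = 5.61

5.61 (Weibull m)


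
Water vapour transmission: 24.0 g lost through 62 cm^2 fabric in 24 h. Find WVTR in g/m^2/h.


Formula: WVTR = mass_loss / (area * time)
Step 1: Convert area: 62 cm^2 = 0.0062 m^2
Step 2: WVTR = 24.0 g / (0.0062 m^2 * 24 h)
Step 3: WVTR = 24.0 / 0.1488 = 161.3 g/m^2/h

161.3 g/m^2/h


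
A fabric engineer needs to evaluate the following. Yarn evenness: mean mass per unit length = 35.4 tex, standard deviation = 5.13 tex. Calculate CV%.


Formula: CV% = (standard deviation / mean) * 100
Step 1: Ratio = 5.13 / 35.4 = 0.144915
Step 2: CV% = 0.144915 * 100 = 14.4915% ≈ 14.5%

14.5%


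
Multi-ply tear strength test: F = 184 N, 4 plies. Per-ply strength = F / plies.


Formula: Per-ply strength = Total force / Number of plies
Per-ply = 184 N / 4
Per-ply = 46 N

46 N


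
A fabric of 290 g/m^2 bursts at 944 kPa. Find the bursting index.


Formula: Bursting Index = Bursting Strength / Fabric GSM
BI = 944 kPa / 290 g/m^2
BI = 3.255 kPa/(g/m^2)

3.255 kPa/(g/m^2)


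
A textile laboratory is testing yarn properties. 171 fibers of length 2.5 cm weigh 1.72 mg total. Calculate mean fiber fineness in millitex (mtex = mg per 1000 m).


Formula: fineness (mtex) = mass (mg) / total length (km) = (mass_mg / total_length_m) * 1000
Step 1: Convert fiber length: 2.5 cm = 0.025 m
Step 2: Total fiber length = 171 * 0.025 = 4.275 m
Step 3: Linear density = 1.72 mg / 4.275 m = 0.4023 mg/m
Step 4: fineness = 0.4023 * 1000 = 402.3 mtex

402.3 mtex


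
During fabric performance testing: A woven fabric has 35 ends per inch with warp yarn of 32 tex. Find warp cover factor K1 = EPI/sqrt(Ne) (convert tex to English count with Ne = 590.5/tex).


Formula: K1 = EPI / sqrt(Ne), with Ne = 590.5 / tex_warp
Step 1: Ne = 590.5 / 32 = 18.453
Step 2: sqrt(Ne) = sqrt(18.453) = 4.2957
Step 3: K1 = 35 / 4.2957 = 8.1

8.1


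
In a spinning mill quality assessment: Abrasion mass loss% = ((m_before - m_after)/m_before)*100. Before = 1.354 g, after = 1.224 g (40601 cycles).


Formula: Mass loss% = ((m_before - m_after) / m_before) * 100
Step 1: Mass loss = 1.354 - 1.224 = 0.13 g
Step 2: Ratio = 0.13 / 1.354 = 0.0960118
Step 3: Mass loss% = 0.0960118 * 100 = 9.60118% ≈ 9.60%

9.60%


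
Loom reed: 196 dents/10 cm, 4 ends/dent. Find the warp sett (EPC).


Formula: EPC = (dents per 10 cm * ends per dent) / 10
Step 1: Total ends per 10 cm = 196 * 4 = 784
Step 2: EPC = 784 / 10 = 78.4 ends/cm

78.4 ends/cm


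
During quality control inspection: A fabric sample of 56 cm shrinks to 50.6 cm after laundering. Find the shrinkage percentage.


Formula: Shrinkage% = ((L_before - L_after) / L_before) * 100
Step 1: Shrinkage = 56 - 50.6 = 5.4 cm
Step 2: Shrinkage% = (5.4 / 56) * 100
Step 3: Shrinkage% = 0.096429 * 100 = 9.6429% ≈ 9.6%

9.6%


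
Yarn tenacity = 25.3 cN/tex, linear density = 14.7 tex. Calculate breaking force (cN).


Formula: Breaking force = Tenacity * Linear density
F = 25.3 cN/tex * 14.7 tex
F = 371.91 cN

371.91 cN


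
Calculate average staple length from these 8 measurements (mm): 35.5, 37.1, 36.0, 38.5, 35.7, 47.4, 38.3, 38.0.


Formula: Mean = sum of lengths / count
Sum = 35.5 + 37.1 + 36.0 + 38.5 + 35.7 + 47.4 + 38.3 + 38.0
Sum = 306.5 mm
Mean = 306.5 / 8 = 38.31 mm

38.31 mm


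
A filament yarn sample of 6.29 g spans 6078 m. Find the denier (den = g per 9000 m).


Formula: den = (mass_g / length_m) * 9000
Substituting: den = (6.29 / 6078) * 9000
Intermediate: 6.29 / 6078 = 0.00103488 g/m
den = 0.00103488 * 9000 = 9.3 denier

9.3 denier


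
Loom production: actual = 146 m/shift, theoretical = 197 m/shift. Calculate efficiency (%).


Formula: Efficiency% = (Actual output / Theoretical output) * 100
Efficiency% = (146 / 197) * 100
Efficiency% = 0.741117 * 100 = 74.1117% ≈ 74.1%

74.1%


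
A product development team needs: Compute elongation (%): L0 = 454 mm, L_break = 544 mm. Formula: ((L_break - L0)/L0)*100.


Formula: Elongation (%) = ((L_break - L0) / L0) * 100
Step 1: Extension = 544 - 454 = 90 mm
Step 2: Elongation = (90 / 454) * 100
Step 3: Elongation = 0.198238 * 100 = 19.8238% ≈ 19.8%

19.8%


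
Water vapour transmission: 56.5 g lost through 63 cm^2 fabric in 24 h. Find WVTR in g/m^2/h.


Formula: WVTR = mass_loss / (area * time)
Step 1: Convert area: 63 cm^2 = 0.0063 m^2
Step 2: WVTR = 56.5 g / (0.0063 m^2 * 24 h)
Step 3: WVTR = 56.5 / 0.1512 = 373.7 g/m^2/h

373.7 g/m^2/h


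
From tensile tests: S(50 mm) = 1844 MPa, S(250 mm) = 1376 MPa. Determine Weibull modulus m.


Formula: m = ln(L1/L2) / ln(S2/S1)
Step 1: ln(L1/L2) = ln(50/250) = -1.60944
Step 2: S2/S1 = 1376/1844 = 0.7462
Step 3: ln(S2/S1) = ln(0.7462) = -0.29276
Step 4: m = -1.60944 / -0.29276 = 5.50

5.50 (Weibull m)


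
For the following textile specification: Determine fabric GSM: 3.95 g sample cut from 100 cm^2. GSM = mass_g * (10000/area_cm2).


Formula: GSM = mass_g / area_m2
Step 1: Convert area: 100 cm^2 = 100 / 10000 = 0.01 m^2
Step 2: GSM = 3.95 g / 0.01 m^2 = 395.0 g/m^2

395.0 g/m^2


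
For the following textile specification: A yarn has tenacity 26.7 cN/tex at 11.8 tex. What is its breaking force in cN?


Formula: Breaking force = Tenacity * Linear density
F = 26.7 cN/tex * 11.8 tex
F = 315.06 cN

315.06 cN


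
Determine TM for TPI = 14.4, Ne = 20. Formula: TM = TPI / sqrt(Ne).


Formula: TM = TPI / sqrt(Ne)
Step 1: sqrt(Ne) = sqrt(20) = 4.4721
Step 2: TM = 14.4 / 4.4721 = 3.22

3.22 TM


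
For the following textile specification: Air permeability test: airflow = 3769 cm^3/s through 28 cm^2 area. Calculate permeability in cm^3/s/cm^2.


Formula: Air Permeability = Airflow / Test Area
AP = 3769 cm^3/s / 28 cm^2
AP = 134.6 cm^3/s/cm^2

134.6 cm^3/s/cm^2


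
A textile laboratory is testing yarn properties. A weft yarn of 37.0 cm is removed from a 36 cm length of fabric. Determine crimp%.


Formula: Crimp% = ((L_yarn - L_fabric) / L_fabric) * 100
Step 1: Extension = 37.0 - 36 = 1.0 cm
Step 2: Crimp% = (1.0 / 36) * 100
Step 3: Crimp% = 0.027778 * 100 = 2.7778% ≈ 2.8%

2.8%


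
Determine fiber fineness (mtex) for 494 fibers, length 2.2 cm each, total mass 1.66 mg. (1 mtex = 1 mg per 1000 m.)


Formula: fineness (mtex) = mass (mg) / total length (km) = (mass_mg / total_length_m) * 1000
Step 1: Convert fiber length: 2.2 cm = 0.022 m
Step 2: Total fiber length = 494 * 0.022 = 10.868 m
Step 3: Linear density = 1.66 mg / 10.868 m = 0.1527 mg/m
Step 4: fineness = 0.1527 * 1000 = 152.7 mtex

152.7 mtex


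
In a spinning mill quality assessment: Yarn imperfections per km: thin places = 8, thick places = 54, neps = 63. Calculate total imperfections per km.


Formula: Total = thin places + thick places + neps
Total = 8 + 54 + 63
Total = 125 imperfections/km

125 imperfections/km


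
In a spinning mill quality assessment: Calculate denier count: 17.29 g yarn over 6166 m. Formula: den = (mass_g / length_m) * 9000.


Formula: den = (mass_g / length_m) * 9000
Substituting: den = (17.29 / 6166) * 9000
Intermediate: 17.29 / 6166 = 0.00280409 g/m
den = 0.00280409 * 9000 = 25.2 denier

25.2 denier


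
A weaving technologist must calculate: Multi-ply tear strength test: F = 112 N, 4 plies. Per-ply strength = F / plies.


Formula: Per-ply strength = Total force / Number of plies
Per-ply = 112 N / 4
Per-ply = 28 N

28 N


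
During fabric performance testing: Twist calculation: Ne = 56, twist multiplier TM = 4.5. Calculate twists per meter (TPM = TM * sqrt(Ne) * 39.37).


Formula: TPM = TM * sqrt(Ne) * 39.37
Step 1: sqrt(Ne) = sqrt(56) = 7.4833
Step 2: TM * sqrt(Ne) = 4.5 * 7.4833 = 33.6749
Step 3: TPM = 33.6749 * 39.37 = 1326 twists/m

1326 twists/m


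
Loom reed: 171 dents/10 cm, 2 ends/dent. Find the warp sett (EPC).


Formula: EPC = (dents per 10 cm * ends per dent) / 10
Step 1: Total ends per 10 cm = 171 * 2 = 342
Step 2: EPC = 342 / 10 = 34.2 ends/cm

34.2 ends/cm


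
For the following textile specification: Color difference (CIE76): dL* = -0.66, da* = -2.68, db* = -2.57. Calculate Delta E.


Formula: Delta E = sqrt(dL*^2 + da*^2 + db*^2)
Step 1: dL*^2 = (-0.66)^2 = 0.4356
Step 2: da*^2 = (-2.68)^2 = 7.1824
Step 3: db*^2 = (-2.57)^2 = 6.6049
Step 4: Sum = 0.4356 + 7.1824 + 6.6049 = 14.2229
Step 5: Delta E = sqrt(14.2229) = 3.77

3.77 Delta E


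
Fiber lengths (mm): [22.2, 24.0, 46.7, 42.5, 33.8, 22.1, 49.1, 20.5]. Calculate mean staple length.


Formula: Mean = sum of lengths / count
Sum = 22.2 + 24.0 + 46.7 + 42.5 + 33.8 + 22.1 + 49.1 + 20.5
Sum = 260.9 mm
Mean = 260.9 / 8 = 32.61 mm

32.61 mm


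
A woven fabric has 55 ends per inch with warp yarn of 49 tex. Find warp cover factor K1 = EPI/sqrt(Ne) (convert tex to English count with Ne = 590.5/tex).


Formula: K1 = EPI / sqrt(Ne), with Ne = 590.5 / tex_warp
Step 1: Ne = 590.5 / 49 = 12.051
Step 2: sqrt(Ne) = sqrt(12.051) = 3.4715
Step 3: K1 = 55 / 3.4715 = 15.8

15.8


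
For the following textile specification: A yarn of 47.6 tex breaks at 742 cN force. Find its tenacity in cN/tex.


Formula: Tenacity = Breaking force / Linear density
Tenacity = 742 cN / 47.6 tex
Tenacity = 15.59 cN/tex

15.59 cN/tex


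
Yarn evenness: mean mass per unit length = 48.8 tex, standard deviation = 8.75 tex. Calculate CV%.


Formula: CV% = (standard deviation / mean) * 100
Step 1: Ratio = 8.75 / 48.8 = 0.179303
Step 2: CV% = 0.179303 * 100 = 17.9303% ≈ 17.9%

17.9%


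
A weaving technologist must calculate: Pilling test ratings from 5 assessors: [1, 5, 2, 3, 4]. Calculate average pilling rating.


Formula: Mean = sum / count
Sum = 1 + 5 + 2 + 3 + 4 = 15
Mean = 15 / 5 = 3.0

3.0


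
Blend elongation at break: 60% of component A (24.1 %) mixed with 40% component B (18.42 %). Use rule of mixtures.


Formula: Blend property = (fraction_A * property_A) + (fraction_B * property_B)
Step 1: Contribution A = 60/100 * 24.1 % = 14.46 %
Step 2: Contribution B = 40/100 * 18.42 % = 7.368 %
Step 3: Blend elongation at break = 14.46 + 7.368 = 21.828 %

21.828 %


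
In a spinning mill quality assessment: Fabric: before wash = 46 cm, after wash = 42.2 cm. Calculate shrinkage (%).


Formula: Shrinkage% = ((L_before - L_after) / L_before) * 100
Step 1: Shrinkage = 46 - 42.2 = 3.8 cm
Step 2: Shrinkage% = (3.8 / 46) * 100
Step 3: Shrinkage% = 0.082609 * 100 = 8.2609% ≈ 8.3%

8.3%


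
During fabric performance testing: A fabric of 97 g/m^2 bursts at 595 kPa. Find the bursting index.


Formula: Bursting Index = Bursting Strength / Fabric GSM
BI = 595 kPa / 97 g/m^2
BI = 6.134 kPa/(g/m^2)

6.134 kPa/(g/m^2)


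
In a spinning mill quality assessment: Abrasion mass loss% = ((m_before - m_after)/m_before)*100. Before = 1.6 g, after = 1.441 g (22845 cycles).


Formula: Mass loss% = ((m_before - m_after) / m_before) * 100
Step 1: Mass loss = 1.6 - 1.441 = 0.159 g
Step 2: Ratio = 0.159 / 1.6 = 0.099375
Step 3: Mass loss% = 0.099375 * 100 = 9.9375% ≈ 9.94%

9.94%


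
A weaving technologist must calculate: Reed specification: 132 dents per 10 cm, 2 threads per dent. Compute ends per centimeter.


Formula: EPC = (dents per 10 cm * ends per dent) / 10
Step 1: Total ends per 10 cm = 132 * 2 = 264
Step 2: EPC = 264 / 10 = 26.4 ends/cm

26.4 ends/cm


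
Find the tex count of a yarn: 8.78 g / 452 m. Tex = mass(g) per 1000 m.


Formula: Tex = (mass_g / length_m) * 1000
Substituting: Tex = (8.78 / 452) * 1000
Intermediate: 8.78 / 452 = 0.01942478 g/m
Tex = 0.01942478 * 1000 = 19.42 tex

19.42 tex


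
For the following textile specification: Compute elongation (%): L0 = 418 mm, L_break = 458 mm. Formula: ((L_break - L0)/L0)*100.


Formula: Elongation (%) = ((L_break - L0) / L0) * 100
Step 1: Extension = 458 - 418 = 40 mm
Step 2: Elongation = (40 / 418) * 100
Step 3: Elongation = 0.095694 * 100 = 9.5694% ≈ 9.6%

9.6%


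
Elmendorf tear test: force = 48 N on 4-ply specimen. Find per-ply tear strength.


Formula: Per-ply strength = Total force / Number of plies
Per-ply = 48 N / 4
Per-ply = 12 N

12 N


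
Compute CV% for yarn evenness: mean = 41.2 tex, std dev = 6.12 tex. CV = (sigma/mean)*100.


Formula: CV% = (standard deviation / mean) * 100
Step 1: Ratio = 6.12 / 41.2 = 0.148544
Step 2: CV% = 0.148544 * 100 = 14.8544% ≈ 14.9%

14.9%


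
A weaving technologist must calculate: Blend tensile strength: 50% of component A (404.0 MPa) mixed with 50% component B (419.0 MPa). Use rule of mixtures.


Formula: Blend property = (fraction_A * property_A) + (fraction_B * property_B)
Step 1: Contribution A = 50/100 * 404.0 MPa = 202.0 MPa
Step 2: Contribution B = 50/100 * 419.0 MPa = 209.5 MPa
Step 3: Blend tensile strength = 202.0 + 209.5 = 411.5 MPa

411.5 MPa


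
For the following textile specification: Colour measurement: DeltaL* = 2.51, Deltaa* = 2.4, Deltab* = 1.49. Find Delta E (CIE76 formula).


Formula: Delta E = sqrt(dL*^2 + da*^2 + db*^2)
Step 1: dL*^2 = 2.51^2 = 6.3001
Step 2: da*^2 = 2.4^2 = 5.76
Step 3: db*^2 = 1.49^2 = 2.2201
Step 4: Sum = 6.3001 + 5.76 + 2.2201 = 14.2802
Step 5: Delta E = sqrt(14.2802) = 3.78

3.78 Delta E


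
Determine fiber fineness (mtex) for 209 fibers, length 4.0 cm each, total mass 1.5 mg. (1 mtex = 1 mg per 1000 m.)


Formula: fineness (mtex) = mass (mg) / total length (km) = (mass_mg / total_length_m) * 1000
Step 1: Convert fiber length: 4.0 cm = 0.04 m
Step 2: Total fiber length = 209 * 0.04 = 8.36 m
Step 3: Linear density = 1.5 mg / 8.36 m = 0.1794 mg/m
Step 4: fineness = 0.1794 * 1000 = 179.4 mtex

179.4 mtex


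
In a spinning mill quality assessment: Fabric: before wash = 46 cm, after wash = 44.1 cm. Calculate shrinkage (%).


Formula: Shrinkage% = ((L_before - L_after) / L_before) * 100
Step 1: Shrinkage = 46 - 44.1 = 1.9 cm
Step 2: Shrinkage% = (1.9 / 46) * 100
Step 3: Shrinkage% = 0.041304 * 100 = 4.1304% ≈ 4.1%

4.1%


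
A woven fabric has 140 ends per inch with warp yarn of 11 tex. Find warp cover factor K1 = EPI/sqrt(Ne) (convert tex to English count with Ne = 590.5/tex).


Formula: K1 = EPI / sqrt(Ne), with Ne = 590.5 / tex_warp
Step 1: Ne = 590.5 / 11 = 53.682
Step 2: sqrt(Ne) = sqrt(53.682) = 7.3268
Step 3: K1 = 140 / 7.3268 = 19.1

19.1


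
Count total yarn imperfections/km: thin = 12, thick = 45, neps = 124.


Formula: Total = thin places + thick places + neps
Total = 12 + 45 + 124
Total = 181 imperfections/km

181 imperfections/km


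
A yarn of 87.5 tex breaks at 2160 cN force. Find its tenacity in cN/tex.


Formula: Tenacity = Breaking force / Linear density
Tenacity = 2160 cN / 87.5 tex
Tenacity = 24.69 cN/tex

24.69 cN/tex


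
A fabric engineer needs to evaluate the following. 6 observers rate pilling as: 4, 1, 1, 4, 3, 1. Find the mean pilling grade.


Formula: Mean = sum / count
Sum = 4 + 1 + 1 + 4 + 3 + 1 = 14
Mean = 14 / 6 = 2.3

2.3


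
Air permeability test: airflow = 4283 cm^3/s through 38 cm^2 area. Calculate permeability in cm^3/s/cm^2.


Formula: Air Permeability = Airflow / Test Area
AP = 4283 cm^3/s / 38 cm^2
AP = 112.7 cm^3/s/cm^2

112.7 cm^3/s/cm^2


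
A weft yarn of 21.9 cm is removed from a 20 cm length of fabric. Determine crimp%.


Formula: Crimp% = ((L_yarn - L_fabric) / L_fabric) * 100
Step 1: Extension = 21.9 - 20 = 1.9 cm
Step 2: Crimp% = (1.9 / 20) * 100
Step 3: Crimp% = 0.095 * 100 = 9.5%

9.5%


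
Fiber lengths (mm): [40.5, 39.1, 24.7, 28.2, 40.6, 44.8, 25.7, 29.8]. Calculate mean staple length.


Formula: Mean = sum of lengths / count
Sum = 40.5 + 39.1 + 24.7 + 28.2 + 40.6 + 44.8 + 25.7 + 29.8
Sum = 273.4 mm
Mean = 273.4 / 8 = 34.18 mm

34.18 mm


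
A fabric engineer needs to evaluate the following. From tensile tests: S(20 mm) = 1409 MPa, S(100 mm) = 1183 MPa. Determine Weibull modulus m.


Formula: m = ln(L1/L2) / ln(S2/S1)
Step 1: ln(L1/L2) = ln(20/100) = -1.60944
Step 2: S2/S1 = 1183/1409 = 0.8396
Step 3: ln(S2/S1) = ln(0.8396) = -0.17483
Step 4: m = -1.60944 / -0.17483 = 9.21

9.21 (Weibull m)


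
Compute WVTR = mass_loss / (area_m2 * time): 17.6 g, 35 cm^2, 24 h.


Formula: WVTR = mass_loss / (area * time)
Step 1: Convert area: 35 cm^2 = 0.0035 m^2
Step 2: WVTR = 17.6 g / (0.0035 m^2 * 24 h)
Step 3: WVTR = 17.6 / 0.084 = 209.5 g/m^2/h

209.5 g/m^2/h


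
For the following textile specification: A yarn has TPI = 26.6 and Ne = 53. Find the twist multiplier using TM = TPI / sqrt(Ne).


Formula: TM = TPI / sqrt(Ne)
Step 1: sqrt(Ne) = sqrt(53) = 7.2801
Step 2: TM = 26.6 / 7.2801 = 3.65

3.65 TM


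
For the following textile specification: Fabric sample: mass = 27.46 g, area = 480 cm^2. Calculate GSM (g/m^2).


Formula: GSM = mass_g / area_m2
Step 1: Convert area: 480 cm^2 = 480 / 10000 = 0.048 m^2
Step 2: GSM = 27.46 g / 0.048 m^2 = 572.1 g/m^2

572.1 g/m^2


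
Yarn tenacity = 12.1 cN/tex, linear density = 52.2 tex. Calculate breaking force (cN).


Formula: Breaking force = Tenacity * Linear density
F = 12.1 cN/tex * 52.2 tex
F = 631.62 cN

631.62 cN


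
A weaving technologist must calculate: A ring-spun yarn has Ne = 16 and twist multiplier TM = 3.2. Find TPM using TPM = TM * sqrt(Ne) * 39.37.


Formula: TPM = TM * sqrt(Ne) * 39.37
Step 1: sqrt(Ne) = sqrt(16) = 4
Step 2: TM * sqrt(Ne) = 3.2 * 4 = 12.8
Step 3: TPM = 12.8 * 39.37 = 504 twists/m

504 twists/m


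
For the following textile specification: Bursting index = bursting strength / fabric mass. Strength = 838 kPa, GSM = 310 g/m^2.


Formula: Bursting Index = Bursting Strength / Fabric GSM
BI = 838 kPa / 310 g/m^2
BI = 2.703 kPa/(g/m^2)

2.703 kPa/(g/m^2)


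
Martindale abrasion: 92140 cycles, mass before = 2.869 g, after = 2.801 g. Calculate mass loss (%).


Formula: Mass loss% = ((m_before - m_after) / m_before) * 100
Step 1: Mass loss = 2.869 - 2.801 = 0.068 g
Step 2: Ratio = 0.068 / 2.869 = 0.0237016
Step 3: Mass loss% = 0.0237016 * 100 = 2.37016% ≈ 2.37%

2.37%


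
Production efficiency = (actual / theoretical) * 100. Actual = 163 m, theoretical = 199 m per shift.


Formula: Efficiency% = (Actual output / Theoretical output) * 100
Efficiency% = (163 / 199) * 100
Efficiency% = 0.819095 * 100 = 81.9095% ≈ 81.9%

81.9%


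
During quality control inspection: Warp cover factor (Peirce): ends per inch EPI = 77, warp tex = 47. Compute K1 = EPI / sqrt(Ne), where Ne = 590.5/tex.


Formula: K1 = EPI / sqrt(Ne), with Ne = 590.5 / tex_warp
Step 1: Ne = 590.5 / 47 = 12.564
Step 2: sqrt(Ne) = sqrt(12.564) = 3.5446
Step 3: K1 = 77 / 3.5446 = 21.7

21.7


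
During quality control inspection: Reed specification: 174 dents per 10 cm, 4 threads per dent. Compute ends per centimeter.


Formula: EPC = (dents per 10 cm * ends per dent) / 10
Step 1: Total ends per 10 cm = 174 * 4 = 696
Step 2: EPC = 696 / 10 = 69.6 ends/cm

69.6 ends/cm


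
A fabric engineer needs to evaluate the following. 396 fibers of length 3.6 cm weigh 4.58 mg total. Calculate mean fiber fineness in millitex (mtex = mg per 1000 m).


Formula: fineness (mtex) = mass (mg) / total length (km) = (mass_mg / total_length_m) * 1000
Step 1: Convert fiber length: 3.6 cm = 0.036 m
Step 2: Total fiber length = 396 * 0.036 = 14.256 m
Step 3: Linear density = 4.58 mg / 14.256 m = 0.3213 mg/m
Step 4: fineness = 0.3213 * 1000 = 321.3 mtex

321.3 mtex


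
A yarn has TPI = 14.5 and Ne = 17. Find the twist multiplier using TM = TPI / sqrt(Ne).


Formula: TM = TPI / sqrt(Ne)
Step 1: sqrt(Ne) = sqrt(17) = 4.1231
Step 2: TM = 14.5 / 4.1231 = 3.52

3.52 TM


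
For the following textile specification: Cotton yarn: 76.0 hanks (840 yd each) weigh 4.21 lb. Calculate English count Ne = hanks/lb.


Formula: Ne = hanks / mass_lb
Substituting: Ne = 76.0 / 4.21
Ne = 18.1

18.1 Ne


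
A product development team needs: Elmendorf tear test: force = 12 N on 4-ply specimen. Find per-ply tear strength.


Formula: Per-ply strength = Total force / Number of plies
Per-ply = 12 N / 4
Per-ply = 3 N

3 N


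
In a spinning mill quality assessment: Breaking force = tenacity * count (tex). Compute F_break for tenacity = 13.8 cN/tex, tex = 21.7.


Formula: Breaking force = Tenacity * Linear density
F = 13.8 cN/tex * 21.7 tex
F = 299.46 cN

299.46 cN


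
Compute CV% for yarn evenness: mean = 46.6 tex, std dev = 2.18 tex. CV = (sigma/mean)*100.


Formula: CV% = (standard deviation / mean) * 100
Step 1: Ratio = 2.18 / 46.6 = 0.046781
Step 2: CV% = 0.046781 * 100 = 4.6781% ≈ 4.7%

4.7%


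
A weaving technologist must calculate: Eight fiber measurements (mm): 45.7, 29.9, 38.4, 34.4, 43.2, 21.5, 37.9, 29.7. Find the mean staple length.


Formula: Mean = sum of lengths / count
Sum = 45.7 + 29.9 + 38.4 + 34.4 + 43.2 + 21.5 + 37.9 + 29.7
Sum = 280.7 mm
Mean = 280.7 / 8 = 35.09 mm

35.09 mm


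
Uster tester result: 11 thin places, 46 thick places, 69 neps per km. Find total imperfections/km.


Formula: Total = thin places + thick places + neps
Total = 11 + 46 + 69
Total = 126 imperfections/km

126 imperfections/km


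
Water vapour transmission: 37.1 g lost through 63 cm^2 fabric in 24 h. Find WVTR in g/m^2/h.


Formula: WVTR = mass_loss / (area * time)
Step 1: Convert area: 63 cm^2 = 0.0063 m^2
Step 2: WVTR = 37.1 g / (0.0063 m^2 * 24 h)
Step 3: WVTR = 37.1 / 0.1512 = 245.4 g/m^2/h

245.4 g/m^2/h


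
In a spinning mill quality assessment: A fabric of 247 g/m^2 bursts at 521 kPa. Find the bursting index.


Formula: Bursting Index = Bursting Strength / Fabric GSM
BI = 521 kPa / 247 g/m^2
BI = 2.109 kPa/(g/m^2)

2.109 kPa/(g/m^2)


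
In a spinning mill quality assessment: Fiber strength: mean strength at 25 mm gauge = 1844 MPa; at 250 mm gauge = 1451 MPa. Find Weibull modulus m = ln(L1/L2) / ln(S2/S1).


Formula: m = ln(L1/L2) / ln(S2/S1)
Step 1: ln(L1/L2) = ln(25/250) = -2.30259
Step 2: S2/S1 = 1451/1844 = 0.78688
Step 3: ln(S2/S1) = ln(0.78688) = -0.23968
Step 4: m = -2.30259 / -0.23968 = 9.61

9.61 (Weibull m)


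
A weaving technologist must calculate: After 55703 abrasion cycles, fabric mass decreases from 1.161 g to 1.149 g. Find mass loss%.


Formula: Mass loss% = ((m_before - m_after) / m_before) * 100
Step 1: Mass loss = 1.161 - 1.149 = 0.012 g
Step 2: Ratio = 0.012 / 1.161 = 0.0103359
Step 3: Mass loss% = 0.0103359 * 100 = 1.03359% ≈ 1.03%

1.03%


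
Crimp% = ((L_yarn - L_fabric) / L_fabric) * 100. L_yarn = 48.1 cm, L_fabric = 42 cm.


Formula: Crimp% = ((L_yarn - L_fabric) / L_fabric) * 100
Step 1: Extension = 48.1 - 42 = 6.1 cm
Step 2: Crimp% = (6.1 / 42) * 100
Step 3: Crimp% = 0.145238 * 100 = 14.5238% ≈ 14.5%

14.5%


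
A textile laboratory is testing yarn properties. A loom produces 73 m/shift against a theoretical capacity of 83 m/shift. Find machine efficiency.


Formula: Efficiency% = (Actual output / Theoretical output) * 100
Efficiency% = (73 / 83) * 100
Efficiency% = 0.879518 * 100 = 87.9518% ≈ 88.0%

88.0%


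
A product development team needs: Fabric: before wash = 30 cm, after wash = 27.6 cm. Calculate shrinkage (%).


Formula: Shrinkage% = ((L_before - L_after) / L_before) * 100
Step 1: Shrinkage = 30 - 27.6 = 2.4 cm
Step 2: Shrinkage% = (2.4 / 30) * 100
Step 3: Shrinkage% = 0.08 * 100 = 8.0%

8.0%


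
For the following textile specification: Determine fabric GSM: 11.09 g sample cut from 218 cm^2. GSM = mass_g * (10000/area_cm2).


Formula: GSM = mass_g / area_m2
Step 1: Convert area: 218 cm^2 = 218 / 10000 = 0.0218 m^2
Step 2: GSM = 11.09 g / 0.0218 m^2 = 508.7 g/m^2

508.7 g/m^2


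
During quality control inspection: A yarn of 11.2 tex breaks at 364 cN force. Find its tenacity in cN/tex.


Formula: Tenacity = Breaking force / Linear density
Tenacity = 364 cN / 11.2 tex
Tenacity = 32.50 cN/tex

32.50 cN/tex


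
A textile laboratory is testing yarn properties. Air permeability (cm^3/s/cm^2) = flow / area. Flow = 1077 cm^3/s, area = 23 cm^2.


Formula: Air Permeability = Airflow / Test Area
AP = 1077 cm^3/s / 23 cm^2
AP = 46.8 cm^3/s/cm^2

46.8 cm^3/s/cm^2


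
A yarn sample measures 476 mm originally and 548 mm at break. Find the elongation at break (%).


Formula: Elongation (%) = ((L_break - L0) / L0) * 100
Step 1: Extension = 548 - 476 = 72 mm
Step 2: Elongation = (72 / 476) * 100
Step 3: Elongation = 0.151261 * 100 = 15.1261% ≈ 15.1%

15.1%


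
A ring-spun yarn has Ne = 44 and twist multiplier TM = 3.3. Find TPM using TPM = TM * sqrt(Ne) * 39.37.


Formula: TPM = TM * sqrt(Ne) * 39.37
Step 1: sqrt(Ne) = sqrt(44) = 6.6332
Step 2: TM * sqrt(Ne) = 3.3 * 6.6332 = 21.8896
Step 3: TPM = 21.8896 * 39.37 = 862 twists/m

862 twists/m


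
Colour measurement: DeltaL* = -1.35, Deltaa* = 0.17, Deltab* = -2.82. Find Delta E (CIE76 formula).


Formula: Delta E = sqrt(dL*^2 + da*^2 + db*^2)
Step 1: dL*^2 = (-1.35)^2 = 1.8225
Step 2: da*^2 = 0.17^2 = 0.0289
Step 3: db*^2 = (-2.82)^2 = 7.9524
Step 4: Sum = 1.8225 + 0.0289 + 7.9524 = 9.8038
Step 5: Delta E = sqrt(9.8038) = 3.13

3.13 Delta E


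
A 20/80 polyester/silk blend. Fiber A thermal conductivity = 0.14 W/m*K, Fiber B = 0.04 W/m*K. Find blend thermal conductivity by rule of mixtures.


Formula: Blend property = (fraction_A * property_A) + (fraction_B * property_B)
Step 1: Contribution A = 20/100 * 0.14 W/m*K = 0.028 W/m*K
Step 2: Contribution B = 80/100 * 0.04 W/m*K = 0.032 W/m*K
Step 3: Blend thermal conductivity = 0.028 + 0.032 = 0.06 W/m*K

0.06 W/m*K


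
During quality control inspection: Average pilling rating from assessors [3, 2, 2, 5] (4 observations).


Formula: Mean = sum / count
Sum = 3 + 2 + 2 + 5 = 12
Mean = 12 / 4 = 3.0

3.0


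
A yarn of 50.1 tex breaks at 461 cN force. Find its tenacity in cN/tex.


Formula: Tenacity = Breaking force / Linear density
Tenacity = 461 cN / 50.1 tex
Tenacity = 9.20 cN/tex

9.20 cN/tex


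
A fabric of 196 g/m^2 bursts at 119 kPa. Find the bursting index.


Formula: Bursting Index = Bursting Strength / Fabric GSM
BI = 119 kPa / 196 g/m^2
BI = 0.607 kPa/(g/m^2)

0.607 kPa/(g/m^2)


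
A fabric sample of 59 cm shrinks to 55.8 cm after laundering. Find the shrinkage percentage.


Formula: Shrinkage% = ((L_before - L_after) / L_before) * 100
Step 1: Shrinkage = 59 - 55.8 = 3.2 cm
Step 2: Shrinkage% = (3.2 / 59) * 100
Step 3: Shrinkage% = 0.054237 * 100 = 5.4237% ≈ 5.4%

5.4%


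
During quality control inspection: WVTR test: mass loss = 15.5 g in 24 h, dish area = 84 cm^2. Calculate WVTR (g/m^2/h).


Formula: WVTR = mass_loss / (area * time)
Step 1: Convert area: 84 cm^2 = 0.0084 m^2
Step 2: WVTR = 15.5 g / (0.0084 m^2 * 24 h)
Step 3: WVTR = 15.5 / 0.2016 = 76.9 g/m^2/h

76.9 g/m^2/h


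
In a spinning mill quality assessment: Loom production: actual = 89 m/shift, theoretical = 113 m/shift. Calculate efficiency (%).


Formula: Efficiency% = (Actual output / Theoretical output) * 100
Efficiency% = (89 / 113) * 100
Efficiency% = 0.787611 * 100 = 78.7611% ≈ 78.8%

78.8%


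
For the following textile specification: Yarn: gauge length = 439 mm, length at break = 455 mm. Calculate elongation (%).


Formula: Elongation (%) = ((L_break - L0) / L0) * 100
Step 1: Extension = 455 - 439 = 16 mm
Step 2: Elongation = (16 / 439) * 100
Step 3: Elongation = 0.036446 * 100 = 3.6446% ≈ 3.6%

3.6%


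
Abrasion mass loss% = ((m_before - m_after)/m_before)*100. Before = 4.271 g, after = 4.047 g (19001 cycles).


Formula: Mass loss% = ((m_before - m_after) / m_before) * 100
Step 1: Mass loss = 4.271 - 4.047 = 0.224 g
Step 2: Ratio = 0.224 / 4.271 = 0.0524467
Step 3: Mass loss% = 0.0524467 * 100 = 5.24467% ≈ 5.24%

5.24%


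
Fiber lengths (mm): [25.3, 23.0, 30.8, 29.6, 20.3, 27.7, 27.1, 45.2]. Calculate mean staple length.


Formula: Mean = sum of lengths / count
Sum = 25.3 + 23.0 + 30.8 + 29.6 + 20.3 + 27.7 + 27.1 + 45.2
Sum = 229.0 mm
Mean = 229.0 / 8 = 28.63 mm

28.63 mm


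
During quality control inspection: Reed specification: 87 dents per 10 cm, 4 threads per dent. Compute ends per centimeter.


Formula: EPC = (dents per 10 cm * ends per dent) / 10
Step 1: Total ends per 10 cm = 87 * 4 = 348
Step 2: EPC = 348 / 10 = 34.8 ends/cm

34.8 ends/cm


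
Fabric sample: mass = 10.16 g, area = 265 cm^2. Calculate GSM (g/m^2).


Formula: GSM = mass_g / area_m2
Step 1: Convert area: 265 cm^2 = 265 / 10000 = 0.0265 m^2
Step 2: GSM = 10.16 g / 0.0265 m^2 = 383.4 g/m^2

383.4 g/m^2


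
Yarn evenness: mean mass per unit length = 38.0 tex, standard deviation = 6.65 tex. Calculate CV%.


Formula: CV% = (standard deviation / mean) * 100
Step 1: Ratio = 6.65 / 38.0 = 0.175
Step 2: CV% = 0.175 * 100 = 17.5%

17.5%


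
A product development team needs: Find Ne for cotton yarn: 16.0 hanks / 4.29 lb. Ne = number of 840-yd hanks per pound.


Formula: Ne = hanks / mass_lb
Substituting: Ne = 16.0 / 4.29
Ne = 3.7

3.7 Ne


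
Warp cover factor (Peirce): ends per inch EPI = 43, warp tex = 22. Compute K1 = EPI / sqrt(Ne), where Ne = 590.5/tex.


Formula: K1 = EPI / sqrt(Ne), with Ne = 590.5 / tex_warp
Step 1: Ne = 590.5 / 22 = 26.841
Step 2: sqrt(Ne) = sqrt(26.841) = 5.1808
Step 3: K1 = 43 / 5.1808 = 8.3

8.3


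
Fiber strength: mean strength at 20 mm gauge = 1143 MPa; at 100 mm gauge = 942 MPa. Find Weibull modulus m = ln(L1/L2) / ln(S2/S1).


Formula: m = ln(L1/L2) / ln(S2/S1)
Step 1: ln(L1/L2) = ln(20/100) = -1.60944
Step 2: S2/S1 = 942/1143 = 0.82415
Step 3: ln(S2/S1) = ln(0.82415) = -0.19340
Step 4: m = -1.60944 / -0.19340 = 8.32

8.32 (Weibull m)


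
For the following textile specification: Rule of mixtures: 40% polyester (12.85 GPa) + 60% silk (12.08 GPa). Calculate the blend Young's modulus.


Formula: Blend property = (fraction_A * property_A) + (fraction_B * property_B)
Step 1: Contribution A = 40/100 * 12.85 GPa = 5.14 GPa
Step 2: Contribution B = 60/100 * 12.08 GPa = 7.248 GPa
Step 3: Blend Young's modulus = 5.14 + 7.248 = 12.388 GPa

12.388 GPa


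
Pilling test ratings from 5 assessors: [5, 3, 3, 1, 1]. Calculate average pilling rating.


Formula: Mean = sum / count
Sum = 5 + 3 + 3 + 1 + 1 = 13
Mean = 13 / 5 = 2.6

2.6


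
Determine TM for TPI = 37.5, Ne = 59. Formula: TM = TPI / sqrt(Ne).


Formula: TM = TPI / sqrt(Ne)
Step 1: sqrt(Ne) = sqrt(59) = 7.6811
Step 2: TM = 37.5 / 7.6811 = 4.88

4.88 TM


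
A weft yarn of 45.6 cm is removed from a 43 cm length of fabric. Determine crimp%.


Formula: Crimp% = ((L_yarn - L_fabric) / L_fabric) * 100
Step 1: Extension = 45.6 - 43 = 2.6 cm
Step 2: Crimp% = (2.6 / 43) * 100
Step 3: Crimp% = 0.060465 * 100 = 6.0465% ≈ 6.0%

6.0%


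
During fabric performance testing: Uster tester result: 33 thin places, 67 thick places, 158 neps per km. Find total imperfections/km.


Formula: Total = thin places + thick places + neps
Total = 33 + 67 + 158
Total = 258 imperfections/km

258 imperfections/km


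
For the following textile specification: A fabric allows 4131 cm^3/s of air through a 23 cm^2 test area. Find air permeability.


Formula: Air Permeability = Airflow / Test Area
AP = 4131 cm^3/s / 23 cm^2
AP = 179.6 cm^3/s/cm^2

179.6 cm^3/s/cm^2


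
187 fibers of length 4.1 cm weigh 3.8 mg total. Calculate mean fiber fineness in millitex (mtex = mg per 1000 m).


Formula: fineness (mtex) = mass (mg) / total length (km) = (mass_mg / total_length_m) * 1000
Step 1: Convert fiber length: 4.1 cm = 0.041 m
Step 2: Total fiber length = 187 * 0.041 = 7.667 m
Step 3: Linear density = 3.8 mg / 7.667 m = 0.4956 mg/m
Step 4: fineness = 0.4956 * 1000 = 495.6 mtex

495.6 mtex


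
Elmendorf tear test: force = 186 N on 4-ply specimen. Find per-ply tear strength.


Formula: Per-ply strength = Total force / Number of plies
Per-ply = 186 N / 4
Per-ply = 46.5 N

46.5 N


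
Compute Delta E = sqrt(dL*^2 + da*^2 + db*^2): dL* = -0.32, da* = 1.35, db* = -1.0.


Formula: Delta E = sqrt(dL*^2 + da*^2 + db*^2)
Step 1: dL*^2 = (-0.32)^2 = 0.1024
Step 2: da*^2 = 1.35^2 = 1.8225
Step 3: db*^2 = (-1.0)^2 = 1.0
Step 4: Sum = 0.1024 + 1.8225 + 1.0 = 2.9249
Step 5: Delta E = sqrt(2.9249) = 1.71

1.71 Delta E
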